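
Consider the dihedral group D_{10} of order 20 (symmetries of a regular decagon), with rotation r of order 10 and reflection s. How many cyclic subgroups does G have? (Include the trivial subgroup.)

14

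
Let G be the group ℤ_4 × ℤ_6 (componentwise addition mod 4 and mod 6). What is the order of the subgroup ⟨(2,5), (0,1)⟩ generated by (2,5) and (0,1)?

12

|⟨(2,5)⟩| = 6 and |⟨(0,1)⟩| = 6, so |H| is a multiple of lcm(6, 6) = 6 and divides |G| = 24.
Closing under the operation: H = {(0,0), (0,1), (0,2), (0,3), (0,4), (0,5), (2,0), (2,1), (2,2), (2,3), (2,4), (2,5)}, so |H| = 12.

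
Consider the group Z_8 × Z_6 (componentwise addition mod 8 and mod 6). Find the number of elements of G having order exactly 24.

16

An element (a,b) has order lcm(ord(a), ord(b)); count pairs with lcm equal to 24.
Enumerating gives 16 such elements.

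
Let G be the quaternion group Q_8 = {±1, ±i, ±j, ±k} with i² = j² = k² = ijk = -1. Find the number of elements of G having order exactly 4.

The elements of order 4 are: i, -i, j, -j, k, -k.
That's 6.

6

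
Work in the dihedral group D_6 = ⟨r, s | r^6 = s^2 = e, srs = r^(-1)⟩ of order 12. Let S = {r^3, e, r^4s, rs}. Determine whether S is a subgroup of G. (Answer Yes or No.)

|S| = 4 divides |G| = 12, consistent with Lagrange.
S contains the identity, every element's inverse is in S, and S is closed under ·: it is a subgroup.

Yes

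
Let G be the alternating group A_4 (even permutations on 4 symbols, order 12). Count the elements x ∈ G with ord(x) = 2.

The elements of order 2 are: (1 2)(3 4), (1 3)(2 4), (1 4)(2 3).
That's 3.

3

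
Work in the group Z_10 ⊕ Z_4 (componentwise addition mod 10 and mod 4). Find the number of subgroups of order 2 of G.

3

|G| = 40 and 2 | 40, so subgroups of order 2 are possible by Lagrange.
The subgroups of order 2 are: {(0,0), (0,2)}; {(0,0), (5,0)}; {(0,0), (5,2)}.
So G has 3 subgroups of order 2.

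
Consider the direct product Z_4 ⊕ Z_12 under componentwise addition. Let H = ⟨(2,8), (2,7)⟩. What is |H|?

|⟨(2,8)⟩| = 6 and |⟨(2,7)⟩| = 12, so |H| is a multiple of lcm(6, 12) = 12 and divides |G| = 48.
Closing under the operation: H = {(0,0), (0,1), (0,2), (0,3), (0,4), (0,5), (0,6), (0,7), (0,8), (0,9), (0,10), (0,11), (2,0), (2,1), (2,2), (2,3), (2,4), (2,5), (2,6), (2,7), (2,8), (2,9), (2,10), (2,11)}, so |H| = 24.

24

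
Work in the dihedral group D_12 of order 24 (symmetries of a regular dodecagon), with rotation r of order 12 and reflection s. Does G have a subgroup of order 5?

No

5 does not divide |G| = 24, so by Lagrange no subgroup of order 5 exists.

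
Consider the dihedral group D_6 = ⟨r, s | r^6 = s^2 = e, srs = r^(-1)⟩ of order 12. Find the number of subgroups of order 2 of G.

|G| = 12 and 2 | 12, so subgroups of order 2 are possible by Lagrange.
The subgroups of order 2 are: {e, r^2s}; {e, r^3}; {e, r^3s}; {e, r^4s}; … (7 in all).
So G has 7 subgroups of order 2.

7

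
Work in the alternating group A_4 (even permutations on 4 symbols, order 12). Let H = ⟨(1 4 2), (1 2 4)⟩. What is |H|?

3

|⟨(1 4 2)⟩| = 3 and |⟨(1 2 4)⟩| = 3, so |H| is a multiple of lcm(3, 3) = 3 and divides |G| = 12.
Closing under the operation: H = {e, (1 2 4), (1 4 2)}, so |H| = 3.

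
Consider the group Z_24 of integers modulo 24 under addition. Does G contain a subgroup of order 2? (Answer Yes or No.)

2 | 24. A subgroup of order 2 is {0, 12}.

Yes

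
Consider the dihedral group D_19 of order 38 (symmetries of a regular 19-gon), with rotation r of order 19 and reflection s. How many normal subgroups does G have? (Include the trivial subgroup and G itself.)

3

G has 22 subgroups. Checking conjugation-invariance by order — order 1: 1/1 normal; order 2: 0/19 normal; order 19: 1/1 normal; order 38: 1/1 normal.
Total normal subgroups: 3.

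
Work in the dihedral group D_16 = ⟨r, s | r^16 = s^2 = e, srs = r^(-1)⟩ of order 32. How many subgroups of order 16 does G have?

3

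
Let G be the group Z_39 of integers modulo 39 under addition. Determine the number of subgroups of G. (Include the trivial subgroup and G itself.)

4

Subgroups of the cyclic group Z_39 correspond bijectively to divisors of 39.
Divisors of 39: 1, 3, 13, 39.
So Z_39 has 4 subgroups.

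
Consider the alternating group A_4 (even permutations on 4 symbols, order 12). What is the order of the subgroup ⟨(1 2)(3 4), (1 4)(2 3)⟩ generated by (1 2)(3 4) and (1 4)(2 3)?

|⟨(1 2)(3 4)⟩| = 2 and |⟨(1 4)(2 3)⟩| = 2, so |H| is a multiple of lcm(2, 2) = 2 and divides |G| = 12.
Closing under the operation: H = {e, (1 2)(3 4), (1 3)(2 4), (1 4)(2 3)}, so |H| = 4.

4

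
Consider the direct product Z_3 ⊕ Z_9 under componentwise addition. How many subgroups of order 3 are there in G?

4

|G| = 27 and 3 | 27, so subgroups of order 3 are possible by Lagrange.
The subgroups of order 3 are: {(0,0), (0,3), (0,6)}; {(0,0), (1,0), (2,0)}; {(0,0), (1,3), (2,6)}; {(0,0), (1,6), (2,3)}.
So G has 4 subgroups of order 3.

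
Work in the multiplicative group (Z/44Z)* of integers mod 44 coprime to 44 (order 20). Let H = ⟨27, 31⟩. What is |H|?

|⟨27⟩| = 10 and |⟨31⟩| = 10, so |H| is a multiple of lcm(10, 10) = 10 and divides |G| = 20.
Closing under the operation: H = {1, 3, 5, 9, 15, 23, 25, 27, 31, 37}, so |H| = 10.

10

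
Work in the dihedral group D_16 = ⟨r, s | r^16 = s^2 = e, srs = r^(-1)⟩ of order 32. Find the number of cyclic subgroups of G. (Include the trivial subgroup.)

21

Group the elements of G by the cyclic subgroup they generate; each cyclic subgroup of order d accounts for φ(d) elements.
Cyclic subgroups by order — order 1: 1; order 2: 17; order 4: 1; order 8: 1; order 16: 1.
Total: 21.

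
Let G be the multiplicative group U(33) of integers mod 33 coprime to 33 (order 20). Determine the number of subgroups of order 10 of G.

3

|G| = 20 and 10 | 20, so subgroups of order 10 are possible by Lagrange.
The subgroups of order 10 are: {1, 4, 7, 10, 13, 16, 19, 25, 28, 31}; {1, 4, 5, 14, 16, 20, 23, 25, 26, 31}; {1, 2, 4, 8, 16, 17, 25, 29, 31, 32}.
So G has 3 subgroups of order 10.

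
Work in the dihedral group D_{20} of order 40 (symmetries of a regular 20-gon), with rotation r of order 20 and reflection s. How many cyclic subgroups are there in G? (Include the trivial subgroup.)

26

A cyclic subgroup of order d is generated by each of its φ(d) elements of order d, so the cyclic subgroups of order d number (#elements of order d)/φ(d).
Cyclic subgroups by order — order 1: 1; order 2: 21; order 4: 1; order 5: 1; order 10: 1; order 20: 1.
Total: 26.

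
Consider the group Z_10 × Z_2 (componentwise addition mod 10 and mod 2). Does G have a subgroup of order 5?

Yes

5 | 20. A subgroup of order 5 is {(0,0), (2,0), (4,0), (6,0), (8,0)}.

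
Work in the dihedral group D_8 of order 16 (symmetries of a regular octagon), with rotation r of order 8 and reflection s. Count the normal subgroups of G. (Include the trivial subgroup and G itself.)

G has 19 subgroups. Checking conjugation-invariance by order — order 1: 1/1 normal; order 2: 1/9 normal; order 4: 1/5 normal; order 8: 3/3 normal; order 16: 1/1 normal.
Total normal subgroups: 7.

7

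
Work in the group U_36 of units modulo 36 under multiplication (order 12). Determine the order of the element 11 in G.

6

Compute successive powers of 11 mod 36: 11, 13, 35, 25, 23, 1; 11^6 ≡ 1 (mod 36).
So |⟨11⟩| = 6.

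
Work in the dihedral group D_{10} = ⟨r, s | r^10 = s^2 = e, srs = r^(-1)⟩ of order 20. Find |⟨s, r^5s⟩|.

4

|⟨s⟩| = 2 and |⟨r^5s⟩| = 2, so |H| is a multiple of lcm(2, 2) = 2 and divides |G| = 20.
Closing under the operation: H = {e, r^5, s, r^5s}, so |H| = 4.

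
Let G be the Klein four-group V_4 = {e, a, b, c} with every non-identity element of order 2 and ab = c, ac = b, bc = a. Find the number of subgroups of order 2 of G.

|G| = 4 and 2 | 4, so subgroups of order 2 are possible by Lagrange.
The subgroups of order 2 are: {e, a}; {e, b}; {e, c}.
So G has 3 subgroups of order 2.

3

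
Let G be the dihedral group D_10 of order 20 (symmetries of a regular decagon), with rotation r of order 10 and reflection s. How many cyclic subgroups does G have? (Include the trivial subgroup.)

14

A cyclic subgroup of order d is generated by each of its φ(d) elements of order d, so the cyclic subgroups of order d number (#elements of order d)/φ(d).
Cyclic subgroups by order — order 1: 1; order 2: 11; order 5: 1; order 10: 1.
Total: 14.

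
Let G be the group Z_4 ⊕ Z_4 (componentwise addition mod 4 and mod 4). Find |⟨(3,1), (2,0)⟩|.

8

|⟨(3,1)⟩| = 4 and |⟨(2,0)⟩| = 2, so |H| is a multiple of lcm(4, 2) = 4 and divides |G| = 16.
Closing under the operation: H = {(0,0), (0,2), (1,1), (1,3), (2,0), (2,2), (3,1), (3,3)}, so |H| = 8.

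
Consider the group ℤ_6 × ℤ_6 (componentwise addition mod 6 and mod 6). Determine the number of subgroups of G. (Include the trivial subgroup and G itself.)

|G| = 36, so by Lagrange every subgroup order divides 36. Divisors: 1, 2, 3, 4, 6, 9, 12, 18, 36.
Subgroups by order — order 1: 1; order 2: 3; order 3: 4; order 4: 1; order 6: 12; order 9: 1; order 12: 4; order 18: 3; order 36: 1.
Total: 1 + 3 + 4 + 1 + 12 + 1 + 4 + 3 + 1 = 30.

30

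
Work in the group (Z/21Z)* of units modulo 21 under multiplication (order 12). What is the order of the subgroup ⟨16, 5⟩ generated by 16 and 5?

6

|⟨16⟩| = 3 and |⟨5⟩| = 6, so |H| is a multiple of lcm(3, 6) = 6 and divides |G| = 12.
Closing under the operation: H = {1, 4, 5, 16, 17, 20}, so |H| = 6.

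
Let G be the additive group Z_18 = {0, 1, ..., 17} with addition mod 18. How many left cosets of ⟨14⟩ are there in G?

2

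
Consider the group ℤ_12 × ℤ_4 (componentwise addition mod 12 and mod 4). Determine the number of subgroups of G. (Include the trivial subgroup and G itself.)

|G| = 48, so by Lagrange every subgroup order divides 48. Divisors: 1, 2, 3, 4, 6, 8, 12, 16, 24, 48.
Subgroups by order — order 1: 1; order 2: 3; order 3: 1; order 4: 7; order 6: 3; order 8: 3; order 12: 7; order 16: 1; order 24: 3; order 48: 1.
Total: 1 + 3 + 1 + 7 + 3 + 3 + 7 + 1 + 3 + 1 = 30.

30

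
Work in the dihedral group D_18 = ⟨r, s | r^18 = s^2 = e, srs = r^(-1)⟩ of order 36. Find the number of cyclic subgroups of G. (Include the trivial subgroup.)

A cyclic subgroup of order d is generated by each of its φ(d) elements of order d, so the cyclic subgroups of order d number (#elements of order d)/φ(d).
Cyclic subgroups by order — order 1: 1; order 2: 19; order 3: 1; order 6: 1; order 9: 1; order 18: 1.
Total: 24.

24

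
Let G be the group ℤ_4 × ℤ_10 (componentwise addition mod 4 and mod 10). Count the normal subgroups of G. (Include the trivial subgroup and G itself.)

16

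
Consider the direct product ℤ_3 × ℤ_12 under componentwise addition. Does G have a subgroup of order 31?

No

31 does not divide |G| = 36, so by Lagrange no subgroup of order 31 exists.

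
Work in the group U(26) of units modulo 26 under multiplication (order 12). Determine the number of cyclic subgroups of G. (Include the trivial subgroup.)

Group the elements of G by the cyclic subgroup they generate; each cyclic subgroup of order d accounts for φ(d) elements.
Cyclic subgroups by order — order 1: 1; order 2: 1; order 3: 1; order 4: 1; order 6: 1; order 12: 1.
Total: 6.

6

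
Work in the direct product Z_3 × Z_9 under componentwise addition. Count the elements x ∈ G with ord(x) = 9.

18

An element (a,b) has order lcm(ord(a), ord(b)); count pairs with lcm equal to 9.
Enumerating gives 18 such elements.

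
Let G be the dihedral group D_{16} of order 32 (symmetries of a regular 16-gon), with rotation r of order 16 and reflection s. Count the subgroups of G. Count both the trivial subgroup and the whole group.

|G| = 32, so by Lagrange every subgroup order divides 32. Divisors: 1, 2, 4, 8, 16, 32.
Subgroups by order — order 1: 1; order 2: 17; order 4: 9; order 8: 5; order 16: 3; order 32: 1.
Total: 1 + 17 + 9 + 5 + 3 + 1 = 36.

36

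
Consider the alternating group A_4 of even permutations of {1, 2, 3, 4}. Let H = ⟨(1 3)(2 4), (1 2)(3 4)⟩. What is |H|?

4

|⟨(1 3)(2 4)⟩| = 2 and |⟨(1 2)(3 4)⟩| = 2, so |H| is a multiple of lcm(2, 2) = 2 and divides |G| = 12.
Closing under the operation: H = {e, (1 2)(3 4), (1 3)(2 4), (1 4)(2 3)}, so |H| = 4.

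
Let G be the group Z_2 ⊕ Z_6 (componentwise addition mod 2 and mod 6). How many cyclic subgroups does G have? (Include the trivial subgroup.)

8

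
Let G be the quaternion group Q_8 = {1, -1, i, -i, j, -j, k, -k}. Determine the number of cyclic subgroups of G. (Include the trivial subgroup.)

Each element a generates a cyclic subgroup ⟨a⟩; distinct elements may generate the same one (a cyclic group of order d has φ(d) generators).
Cyclic subgroups by order — order 1: 1; order 2: 1; order 4: 3.
Total: 5.

5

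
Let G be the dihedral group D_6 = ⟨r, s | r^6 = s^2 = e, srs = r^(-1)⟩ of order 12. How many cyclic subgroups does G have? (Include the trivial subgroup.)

10

A cyclic subgroup of order d is generated by each of its φ(d) elements of order d, so the cyclic subgroups of order d number (#elements of order d)/φ(d).
Cyclic subgroups by order — order 1: 1; order 2: 7; order 3: 1; order 6: 1.
Total: 10.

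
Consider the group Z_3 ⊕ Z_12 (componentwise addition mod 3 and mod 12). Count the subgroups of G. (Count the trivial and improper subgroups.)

18

|G| = 36, so by Lagrange every subgroup order divides 36. Divisors: 1, 2, 3, 4, 6, 9, 12, 18, 36.
Subgroups by order — order 1: 1; order 2: 1; order 3: 4; order 4: 1; order 6: 4; order 9: 1; order 12: 4; order 18: 1; order 36: 1.
Total: 1 + 1 + 4 + 1 + 4 + 1 + 4 + 1 + 1 = 18.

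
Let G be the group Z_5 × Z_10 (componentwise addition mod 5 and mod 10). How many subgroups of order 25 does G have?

|G| = 50 and 25 | 50, so subgroups of order 25 are possible by Lagrange.
The subgroups of order 25 are: {(0,0), (0,2), (0,4), (0,6), (0,8), (1,0), (1,2), (1,4), (1,6), (1,8), (2,0), (2,2), (2,4), (2,6), (2,8), (3,0), (3,2), (3,4), (3,6), (3,8), (4,0), (4,2), (4,4), (4,6), (4,8)}.
So G has 1 subgroup of order 25.

1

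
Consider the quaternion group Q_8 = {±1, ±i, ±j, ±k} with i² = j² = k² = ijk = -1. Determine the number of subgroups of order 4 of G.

3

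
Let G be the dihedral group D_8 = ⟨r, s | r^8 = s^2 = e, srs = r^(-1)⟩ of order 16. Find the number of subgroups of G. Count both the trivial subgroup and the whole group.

|G| = 16, so by Lagrange every subgroup order divides 16. Divisors: 1, 2, 4, 8, 16.
Subgroups by order — order 1: 1; order 2: 9; order 4: 5; order 8: 3; order 16: 1.
Total: 1 + 9 + 5 + 3 + 1 = 19.

19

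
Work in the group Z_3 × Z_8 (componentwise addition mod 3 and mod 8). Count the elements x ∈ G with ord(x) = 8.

4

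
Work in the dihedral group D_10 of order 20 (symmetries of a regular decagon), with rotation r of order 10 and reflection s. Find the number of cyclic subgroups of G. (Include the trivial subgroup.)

14

Each element a generates a cyclic subgroup ⟨a⟩; distinct elements may generate the same one (a cyclic group of order d has φ(d) generators).
Cyclic subgroups by order — order 1: 1; order 2: 11; order 5: 1; order 10: 1.
Total: 14.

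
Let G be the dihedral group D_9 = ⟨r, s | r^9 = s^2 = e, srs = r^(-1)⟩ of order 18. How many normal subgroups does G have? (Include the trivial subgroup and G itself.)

G has 16 subgroups. Checking conjugation-invariance by order — order 1: 1/1 normal; order 2: 0/9 normal; order 3: 1/1 normal; order 6: 0/3 normal; order 9: 1/1 normal; order 18: 1/1 normal.
Total normal subgroups: 4.

4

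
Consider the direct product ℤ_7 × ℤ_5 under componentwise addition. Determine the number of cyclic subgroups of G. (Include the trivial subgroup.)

4

Each element a generates a cyclic subgroup ⟨a⟩; distinct elements may generate the same one (a cyclic group of order d has φ(d) generators).
Cyclic subgroups by order — order 1: 1; order 5: 1; order 7: 1; order 35: 1.
Total: 4.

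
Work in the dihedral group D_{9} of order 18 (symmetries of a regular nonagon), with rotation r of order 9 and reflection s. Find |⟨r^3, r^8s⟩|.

|⟨r^3⟩| = 3 and |⟨r^8s⟩| = 2, so |H| is a multiple of lcm(3, 2) = 6 and divides |G| = 18.
Closing under the operation: H = {e, r^3, r^6, r^2s, r^5s, r^8s}, so |H| = 6.

6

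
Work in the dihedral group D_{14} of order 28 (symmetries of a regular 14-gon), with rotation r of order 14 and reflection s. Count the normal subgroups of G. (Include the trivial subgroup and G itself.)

7

G has 28 subgroups. Checking conjugation-invariance by order — order 1: 1/1 normal; order 2: 1/15 normal; order 4: 0/7 normal; order 7: 1/1 normal; order 14: 3/3 normal; order 28: 1/1 normal.
Total normal subgroups: 7.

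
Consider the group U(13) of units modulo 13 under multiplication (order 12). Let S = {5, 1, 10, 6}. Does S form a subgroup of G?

10 ∈ S but its inverse 4 ∉ S, so S is not a subgroup.

No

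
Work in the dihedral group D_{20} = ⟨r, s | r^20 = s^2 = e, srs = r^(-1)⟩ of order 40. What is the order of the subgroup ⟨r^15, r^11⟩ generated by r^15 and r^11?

20

|⟨r^15⟩| = 4 and |⟨r^11⟩| = 20, so |H| is a multiple of lcm(4, 20) = 20 and divides |G| = 40.
Closing under the operation: H = {e, r, r^2, r^3, r^4, r^5, r^6, r^7, r^8, r^9, r^10, r^11, r^12, r^13, r^14, r^15, r^16, r^17, r^18, r^19}, so |H| = 20.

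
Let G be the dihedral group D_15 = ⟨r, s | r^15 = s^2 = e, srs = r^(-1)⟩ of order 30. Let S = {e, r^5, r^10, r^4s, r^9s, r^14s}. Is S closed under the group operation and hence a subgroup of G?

Yes

|S| = 6 divides |G| = 30, consistent with Lagrange.
S contains the identity, every element's inverse is in S, and S is closed under ·: it is a subgroup.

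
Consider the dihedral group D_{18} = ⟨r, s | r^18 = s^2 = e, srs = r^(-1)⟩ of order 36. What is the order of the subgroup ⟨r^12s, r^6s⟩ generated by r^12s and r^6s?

6

|⟨r^12s⟩| = 2 and |⟨r^6s⟩| = 2, so |H| is a multiple of lcm(2, 2) = 2 and divides |G| = 36.
Closing under the operation: H = {e, r^6, r^12, s, r^6s, r^12s}, so |H| = 6.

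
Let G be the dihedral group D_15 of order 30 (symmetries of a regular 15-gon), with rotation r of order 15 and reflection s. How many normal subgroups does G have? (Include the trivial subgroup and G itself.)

5

G has 28 subgroups. Checking conjugation-invariance by order — order 1: 1/1 normal; order 2: 0/15 normal; order 3: 1/1 normal; order 5: 1/1 normal; order 6: 0/5 normal; order 10: 0/3 normal; order 15: 1/1 normal; order 30: 1/1 normal.
Total normal subgroups: 5.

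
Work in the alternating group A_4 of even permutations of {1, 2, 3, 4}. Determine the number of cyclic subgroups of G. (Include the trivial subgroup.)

8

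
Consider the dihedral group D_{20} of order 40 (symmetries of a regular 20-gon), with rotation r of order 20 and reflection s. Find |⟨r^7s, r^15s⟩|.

10

|⟨r^7s⟩| = 2 and |⟨r^15s⟩| = 2, so |H| is a multiple of lcm(2, 2) = 2 and divides |G| = 40.
Closing under the operation: H = {e, r^4, r^8, r^12, r^16, r^3s, r^7s, r^11s, r^15s, r^19s}, so |H| = 10.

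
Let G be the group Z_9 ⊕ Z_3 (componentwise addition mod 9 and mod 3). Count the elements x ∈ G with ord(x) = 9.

18

An element (a,b) has order lcm(ord(a), ord(b)); count pairs with lcm equal to 9.
Enumerating gives 18 such elements.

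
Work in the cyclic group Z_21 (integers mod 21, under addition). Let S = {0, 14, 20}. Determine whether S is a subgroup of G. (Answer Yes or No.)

20 ∈ S but its inverse 1 ∉ S, so S is not a subgroup.

No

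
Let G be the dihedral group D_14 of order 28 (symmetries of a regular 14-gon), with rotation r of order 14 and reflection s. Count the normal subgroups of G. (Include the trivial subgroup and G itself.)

7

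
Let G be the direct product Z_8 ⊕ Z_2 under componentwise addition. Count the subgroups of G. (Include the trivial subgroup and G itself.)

|G| = 16, so by Lagrange every subgroup order divides 16. Divisors: 1, 2, 4, 8, 16.
Subgroups by order — order 1: 1; order 2: 3; order 4: 3; order 8: 3; order 16: 1.
Total: 1 + 3 + 3 + 3 + 1 = 11.

11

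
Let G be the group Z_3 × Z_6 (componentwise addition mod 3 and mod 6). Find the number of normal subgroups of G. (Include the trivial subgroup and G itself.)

G is abelian, so every subgroup is normal.
G has 12 subgroups in total, hence 12 normal subgroups.

12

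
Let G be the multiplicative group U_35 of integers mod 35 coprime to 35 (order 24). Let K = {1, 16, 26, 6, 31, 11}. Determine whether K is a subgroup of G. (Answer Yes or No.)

|K| = 6 divides |G| = 24, consistent with Lagrange.
K contains the identity, every element's inverse is in K, and K is closed under ·: it is a subgroup.
In fact K = ⟨26⟩.

Yes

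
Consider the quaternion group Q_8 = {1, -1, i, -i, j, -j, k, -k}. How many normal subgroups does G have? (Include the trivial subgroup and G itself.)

G has 6 subgroups. Checking conjugation-invariance by order — order 1: 1/1 normal; order 2: 1/1 normal; order 4: 3/3 normal; order 8: 1/1 normal.
Total normal subgroups: 6.

6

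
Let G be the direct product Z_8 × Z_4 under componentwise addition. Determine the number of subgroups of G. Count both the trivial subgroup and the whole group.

22

|G| = 32, so by Lagrange every subgroup order divides 32. Divisors: 1, 2, 4, 8, 16, 32.
Subgroups by order — order 1: 1; order 2: 3; order 4: 7; order 8: 7; order 16: 3; order 32: 1.
Total: 1 + 3 + 7 + 7 + 3 + 1 = 22.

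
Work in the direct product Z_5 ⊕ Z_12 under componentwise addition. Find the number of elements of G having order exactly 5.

An element (a,b) has order lcm(ord(a), ord(b)); count pairs with lcm equal to 5.
Enumerating gives 4 such elements.

4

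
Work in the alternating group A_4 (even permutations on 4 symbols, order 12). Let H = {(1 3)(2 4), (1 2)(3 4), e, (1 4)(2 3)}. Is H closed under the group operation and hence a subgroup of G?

|H| = 4 divides |G| = 12, consistent with Lagrange.
H contains the identity, every element's inverse is in H, and H is closed under ∘: it is a subgroup.

Yes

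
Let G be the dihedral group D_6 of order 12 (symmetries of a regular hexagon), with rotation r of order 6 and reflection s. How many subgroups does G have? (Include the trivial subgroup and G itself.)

16

|G| = 12, so by Lagrange every subgroup order divides 12. Divisors: 1, 2, 3, 4, 6, 12.
Subgroups by order — order 1: 1; order 2: 7; order 3: 1; order 4: 3; order 6: 3; order 12: 1.
Total: 1 + 7 + 1 + 3 + 3 + 1 = 16.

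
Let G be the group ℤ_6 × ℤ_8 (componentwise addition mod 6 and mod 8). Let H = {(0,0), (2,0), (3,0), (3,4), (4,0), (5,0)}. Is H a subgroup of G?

No

(5,0) ∈ H but its inverse (1,0) ∉ H, so H is not a subgroup.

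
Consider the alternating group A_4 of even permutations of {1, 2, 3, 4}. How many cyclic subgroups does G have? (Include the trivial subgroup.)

8

Group the elements of G by the cyclic subgroup they generate; each cyclic subgroup of order d accounts for φ(d) elements.
Cyclic subgroups by order — order 1: 1; order 2: 3; order 3: 4.
Total: 8.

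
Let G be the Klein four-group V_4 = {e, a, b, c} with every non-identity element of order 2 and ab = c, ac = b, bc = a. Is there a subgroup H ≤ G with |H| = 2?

Yes

2 | 4. A subgroup of order 2 is {e, a}.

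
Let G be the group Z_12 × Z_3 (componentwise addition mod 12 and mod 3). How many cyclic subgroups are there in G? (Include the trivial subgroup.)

Group the elements of G by the cyclic subgroup they generate; each cyclic subgroup of order d accounts for φ(d) elements.
Cyclic subgroups by order — order 1: 1; order 2: 1; order 3: 4; order 4: 1; order 6: 4; order 12: 4.
Total: 15.

15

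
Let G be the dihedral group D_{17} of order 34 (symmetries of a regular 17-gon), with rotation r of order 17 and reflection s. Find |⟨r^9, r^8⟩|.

17

|⟨r^9⟩| = 17 and |⟨r^8⟩| = 17, so |H| is a multiple of lcm(17, 17) = 17 and divides |G| = 34.
Closing under the operation: H = {e, r, r^2, r^3, r^4, r^5, r^6, r^7, r^8, r^9, r^10, r^11, r^12, r^13, r^14, r^15, r^16}, so |H| = 17.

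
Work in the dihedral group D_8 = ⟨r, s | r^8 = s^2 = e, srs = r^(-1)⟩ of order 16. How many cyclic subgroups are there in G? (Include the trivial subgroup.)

12

Each element a generates a cyclic subgroup ⟨a⟩; distinct elements may generate the same one (a cyclic group of order d has φ(d) generators).
Cyclic subgroups by order — order 1: 1; order 2: 9; order 4: 1; order 8: 1.
Total: 12.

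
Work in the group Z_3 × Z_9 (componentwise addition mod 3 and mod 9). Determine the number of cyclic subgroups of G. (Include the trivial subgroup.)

8

Each element a generates a cyclic subgroup ⟨a⟩; distinct elements may generate the same one (a cyclic group of order d has φ(d) generators).
Cyclic subgroups by order — order 1: 1; order 3: 4; order 9: 3.
Total: 8.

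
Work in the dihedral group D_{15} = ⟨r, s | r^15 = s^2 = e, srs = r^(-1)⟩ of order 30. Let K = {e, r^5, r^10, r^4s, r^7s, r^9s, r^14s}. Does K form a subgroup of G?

No

|K| = 7 does not divide |G| = 30, so by Lagrange K is not a subgroup.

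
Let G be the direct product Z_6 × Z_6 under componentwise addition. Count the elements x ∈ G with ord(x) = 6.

24

An element (a,b) has order lcm(ord(a), ord(b)); count pairs with lcm equal to 6.
Enumerating gives 24 such elements.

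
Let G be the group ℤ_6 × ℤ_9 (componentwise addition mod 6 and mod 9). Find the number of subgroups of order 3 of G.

|G| = 54 and 3 | 54, so subgroups of order 3 are possible by Lagrange.
The subgroups of order 3 are: {(0,0), (0,3), (0,6)}; {(0,0), (2,0), (4,0)}; {(0,0), (2,3), (4,6)}; {(0,0), (2,6), (4,3)}.
So G has 4 subgroups of order 3.

4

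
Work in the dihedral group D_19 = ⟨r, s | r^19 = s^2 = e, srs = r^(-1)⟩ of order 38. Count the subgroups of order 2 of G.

|G| = 38 and 2 | 38, so subgroups of order 2 are possible by Lagrange.
The subgroups of order 2 are: {e, r^10s}; {e, r^11s}; {e, r^12s}; {e, r^13s}; … (19 in all).
So G has 19 subgroups of order 2.

19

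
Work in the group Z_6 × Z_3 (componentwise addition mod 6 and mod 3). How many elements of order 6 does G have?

An element (a,b) has order lcm(ord(a), ord(b)); count pairs with lcm equal to 6.
Enumerating gives 8 such elements.

8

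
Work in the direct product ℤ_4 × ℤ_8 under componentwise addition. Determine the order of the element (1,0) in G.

The order of (1,0) in Z_4 × Z_8 is lcm(ord(1) in Z_4, ord(0) in Z_8).
ord(1) = 4 and ord(0) = 1, so |⟨(1,0)⟩| = lcm(4, 1) = 4.

4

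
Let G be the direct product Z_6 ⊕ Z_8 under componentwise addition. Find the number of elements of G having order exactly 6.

6

An element (a,b) has order lcm(ord(a), ord(b)); count pairs with lcm equal to 6.
Enumerating gives 6 such elements.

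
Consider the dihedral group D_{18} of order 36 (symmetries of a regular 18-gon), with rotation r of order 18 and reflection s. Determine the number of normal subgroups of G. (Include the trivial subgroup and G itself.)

G has 45 subgroups. Checking conjugation-invariance by order — order 1: 1/1 normal; order 2: 1/19 normal; order 3: 1/1 normal; order 4: 0/9 normal; order 6: 1/7 normal; order 9: 1/1 normal; order 12: 0/3 normal; order 18: 3/3 normal; order 36: 1/1 normal.
Total normal subgroups: 9.

9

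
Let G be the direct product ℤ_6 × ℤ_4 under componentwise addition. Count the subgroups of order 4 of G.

3

|G| = 24 and 4 | 24, so subgroups of order 4 are possible by Lagrange.
The subgroups of order 4 are: {(0,0), (0,1), (0,2), (0,3)}; {(0,0), (0,2), (3,0), (3,2)}; {(0,0), (0,2), (3,1), (3,3)}.
So G has 3 subgroups of order 4.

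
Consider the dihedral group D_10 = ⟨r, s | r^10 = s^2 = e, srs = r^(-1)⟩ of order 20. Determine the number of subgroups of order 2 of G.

11

|G| = 20 and 2 | 20, so subgroups of order 2 are possible by Lagrange.
The subgroups of order 2 are: {e, r^2s}; {e, r^3s}; {e, r^4s}; {e, r^5}; … (11 in all).
So G has 11 subgroups of order 2.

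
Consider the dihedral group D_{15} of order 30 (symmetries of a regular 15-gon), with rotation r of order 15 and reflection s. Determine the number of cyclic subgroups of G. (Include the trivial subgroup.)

A cyclic subgroup of order d is generated by each of its φ(d) elements of order d, so the cyclic subgroups of order d number (#elements of order d)/φ(d).
Cyclic subgroups by order — order 1: 1; order 2: 15; order 3: 1; order 5: 1; order 15: 1.
Total: 19.

19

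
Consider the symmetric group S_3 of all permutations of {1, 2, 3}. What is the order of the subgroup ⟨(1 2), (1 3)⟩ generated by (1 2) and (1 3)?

6

|⟨(1 2)⟩| = 2 and |⟨(1 3)⟩| = 2, so |H| is a multiple of lcm(2, 2) = 2 and divides |G| = 6.
Closing {(1 2), (1 3)} under the group operation gives all of G, so |H| = 6.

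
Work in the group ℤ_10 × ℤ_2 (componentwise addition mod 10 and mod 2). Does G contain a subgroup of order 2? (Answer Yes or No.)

Yes

2 | 20. A subgroup of order 2 is {(0,0), (0,1)}.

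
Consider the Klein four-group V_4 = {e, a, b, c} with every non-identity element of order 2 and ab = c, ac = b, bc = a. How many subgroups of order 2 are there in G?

3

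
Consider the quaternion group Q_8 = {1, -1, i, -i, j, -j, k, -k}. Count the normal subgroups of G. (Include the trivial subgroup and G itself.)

G has 6 subgroups. Checking conjugation-invariance by order — order 1: 1/1 normal; order 2: 1/1 normal; order 4: 3/3 normal; order 8: 1/1 normal.
Total normal subgroups: 6.

6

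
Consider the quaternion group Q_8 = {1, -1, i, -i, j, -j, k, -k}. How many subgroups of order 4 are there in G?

3

|G| = 8 and 4 | 8, so subgroups of order 4 are possible by Lagrange.
The subgroups of order 4 are: {1, -1, i, -i}; {1, -1, j, -j}; {1, -1, k, -k}.
So G has 3 subgroups of order 4.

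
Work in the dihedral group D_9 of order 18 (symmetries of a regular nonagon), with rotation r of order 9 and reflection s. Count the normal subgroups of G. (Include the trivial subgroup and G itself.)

G has 16 subgroups. Checking conjugation-invariance by order — order 1: 1/1 normal; order 2: 0/9 normal; order 3: 1/1 normal; order 6: 0/3 normal; order 9: 1/1 normal; order 18: 1/1 normal.
Total normal subgroups: 4.

4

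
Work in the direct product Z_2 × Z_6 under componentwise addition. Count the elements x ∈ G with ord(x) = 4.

0

An element (a,b) has order lcm(ord(a), ord(b)); count pairs with lcm equal to 4.
Enumerating gives 0 such elements.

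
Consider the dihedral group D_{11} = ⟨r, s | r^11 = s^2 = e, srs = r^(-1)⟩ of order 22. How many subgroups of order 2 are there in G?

|G| = 22 and 2 | 22, so subgroups of order 2 are possible by Lagrange.
The subgroups of order 2 are: {e, r^10s}; {e, r^2s}; {e, r^3s}; {e, r^4s}; … (11 in all).
So G has 11 subgroups of order 2.

11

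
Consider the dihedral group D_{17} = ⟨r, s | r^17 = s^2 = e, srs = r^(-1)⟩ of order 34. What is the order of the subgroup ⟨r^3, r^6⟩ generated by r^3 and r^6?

|⟨r^3⟩| = 17 and |⟨r^6⟩| = 17, so |H| is a multiple of lcm(17, 17) = 17 and divides |G| = 34.
Closing under the operation: H = {e, r, r^2, r^3, r^4, r^5, r^6, r^7, r^8, r^9, r^10, r^11, r^12, r^13, r^14, r^15, r^16}, so |H| = 17.

17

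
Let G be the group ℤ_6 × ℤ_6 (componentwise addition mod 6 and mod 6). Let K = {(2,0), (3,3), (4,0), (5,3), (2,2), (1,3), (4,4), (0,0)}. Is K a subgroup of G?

No

|K| = 8 does not divide |G| = 36, so by Lagrange K is not a subgroup.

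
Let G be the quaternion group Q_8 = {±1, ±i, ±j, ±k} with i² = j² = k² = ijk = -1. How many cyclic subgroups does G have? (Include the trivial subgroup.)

5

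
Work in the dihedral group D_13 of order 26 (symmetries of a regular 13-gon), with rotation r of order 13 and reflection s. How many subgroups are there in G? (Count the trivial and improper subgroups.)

16

|G| = 26, so by Lagrange every subgroup order divides 26. Divisors: 1, 2, 13, 26.
Subgroups by order — order 1: 1; order 2: 13; order 13: 1; order 26: 1.
Total: 1 + 13 + 1 + 1 = 16.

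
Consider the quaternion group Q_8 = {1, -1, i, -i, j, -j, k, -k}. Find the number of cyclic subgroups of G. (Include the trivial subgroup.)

Each element a generates a cyclic subgroup ⟨a⟩; distinct elements may generate the same one (a cyclic group of order d has φ(d) generators).
Cyclic subgroups by order — order 1: 1; order 2: 1; order 4: 3.
Total: 5.

5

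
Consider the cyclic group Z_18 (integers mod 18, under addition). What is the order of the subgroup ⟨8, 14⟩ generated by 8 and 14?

|⟨8⟩| = 9 and |⟨14⟩| = 9, so |H| is a multiple of lcm(9, 9) = 9 and divides |G| = 18.
Closing under the operation: H = {0, 2, 4, 6, 8, 10, 12, 14, 16}, so |H| = 9.

9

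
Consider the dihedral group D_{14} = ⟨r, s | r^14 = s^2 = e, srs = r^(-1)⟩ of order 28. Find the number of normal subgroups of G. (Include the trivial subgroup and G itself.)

G has 28 subgroups. Checking conjugation-invariance by order — order 1: 1/1 normal; order 2: 1/15 normal; order 4: 0/7 normal; order 7: 1/1 normal; order 14: 3/3 normal; order 28: 1/1 normal.
Total normal subgroups: 7.

7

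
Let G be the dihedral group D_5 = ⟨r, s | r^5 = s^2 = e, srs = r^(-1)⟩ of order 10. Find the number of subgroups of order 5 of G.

|G| = 10 and 5 | 10, so subgroups of order 5 are possible by Lagrange.
The subgroups of order 5 are: {e, r, r^2, r^3, r^4}.
So G has 1 subgroup of order 5.

1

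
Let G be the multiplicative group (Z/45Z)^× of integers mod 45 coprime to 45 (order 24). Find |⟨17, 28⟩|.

|⟨17⟩| = 4 and |⟨28⟩| = 4, so |H| is a multiple of lcm(4, 4) = 4 and divides |G| = 24.
Closing under the operation: H = {1, 8, 17, 19, 26, 28, 37, 44}, so |H| = 8.

8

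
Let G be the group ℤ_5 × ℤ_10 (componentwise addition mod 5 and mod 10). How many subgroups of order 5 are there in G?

6

|G| = 50 and 5 | 50, so subgroups of order 5 are possible by Lagrange.
The subgroups of order 5 are: {(0,0), (0,2), (0,4), (0,6), (0,8)}; {(0,0), (1,0), (2,0), (3,0), (4,0)}; {(0,0), (1,2), (2,4), (3,6), (4,8)}; {(0,0), (1,4), (2,8), (3,2), (4,6)}; … (6 in all).
So G has 6 subgroups of order 5.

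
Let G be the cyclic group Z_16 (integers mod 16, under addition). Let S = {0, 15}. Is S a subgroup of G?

No

15 ∈ S but its inverse 1 ∉ S, so S is not a subgroup.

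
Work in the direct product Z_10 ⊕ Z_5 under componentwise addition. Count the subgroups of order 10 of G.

|G| = 50 and 10 | 50, so subgroups of order 10 are possible by Lagrange.
The subgroups of order 10 are: {(0,0), (0,1), (0,2), (0,3), (0,4), (5,0), (5,1), (5,2), (5,3), (5,4)}; {(0,0), (1,0), (2,0), (3,0), (4,0), (5,0), (6,0), (7,0), (8,0), (9,0)}; {(0,0), (1,1), (2,2), (3,3), (4,4), (5,0), (6,1), (7,2), (8,3), (9,4)}; {(0,0), (1,2), (2,4), (3,1), (4,3), (5,0), (6,2), (7,4), (8,1), (9,3)}; … (6 in all).
So G has 6 subgroups of order 10.

6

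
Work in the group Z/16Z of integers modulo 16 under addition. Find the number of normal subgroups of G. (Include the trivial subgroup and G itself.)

G is abelian, so every subgroup is normal.
G has 5 subgroups in total, hence 5 normal subgroups.

5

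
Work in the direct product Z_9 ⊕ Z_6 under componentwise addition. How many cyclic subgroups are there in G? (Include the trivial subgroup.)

16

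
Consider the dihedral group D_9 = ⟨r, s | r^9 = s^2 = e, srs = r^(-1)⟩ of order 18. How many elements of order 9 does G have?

The elements of order 9 are: r, r^2, r^4, r^5, r^7, r^8.
That's 6.

6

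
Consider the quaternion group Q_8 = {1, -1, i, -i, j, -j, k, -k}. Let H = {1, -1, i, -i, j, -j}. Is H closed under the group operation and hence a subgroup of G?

|H| = 6 does not divide |G| = 8, so by Lagrange H is not a subgroup.

No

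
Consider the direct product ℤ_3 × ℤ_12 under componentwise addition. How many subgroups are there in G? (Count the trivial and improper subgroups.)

18

|G| = 36, so by Lagrange every subgroup order divides 36. Divisors: 1, 2, 3, 4, 6, 9, 12, 18, 36.
Subgroups by order — order 1: 1; order 2: 1; order 3: 4; order 4: 1; order 6: 4; order 9: 1; order 12: 4; order 18: 1; order 36: 1.
Total: 1 + 1 + 4 + 1 + 4 + 1 + 4 + 1 + 1 = 18.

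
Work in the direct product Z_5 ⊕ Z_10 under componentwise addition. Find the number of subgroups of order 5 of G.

|G| = 50 and 5 | 50, so subgroups of order 5 are possible by Lagrange.
The subgroups of order 5 are: {(0,0), (0,2), (0,4), (0,6), (0,8)}; {(0,0), (1,0), (2,0), (3,0), (4,0)}; {(0,0), (1,2), (2,4), (3,6), (4,8)}; {(0,0), (1,4), (2,8), (3,2), (4,6)}; … (6 in all).
So G has 6 subgroups of order 5.

6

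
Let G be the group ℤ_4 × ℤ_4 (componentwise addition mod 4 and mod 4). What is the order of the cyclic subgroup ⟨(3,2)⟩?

4

The order of (3,2) in Z_4 × Z_4 is lcm(ord(3) in Z_4, ord(2) in Z_4).
ord(3) = 4 and ord(2) = 2, so |⟨(3,2)⟩| = lcm(4, 2) = 4.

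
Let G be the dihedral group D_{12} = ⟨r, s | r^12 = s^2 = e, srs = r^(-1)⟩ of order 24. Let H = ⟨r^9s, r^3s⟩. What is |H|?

|⟨r^9s⟩| = 2 and |⟨r^3s⟩| = 2, so |H| is a multiple of lcm(2, 2) = 2 and divides |G| = 24.
Closing under the operation: H = {e, r^6, r^3s, r^9s}, so |H| = 4.

4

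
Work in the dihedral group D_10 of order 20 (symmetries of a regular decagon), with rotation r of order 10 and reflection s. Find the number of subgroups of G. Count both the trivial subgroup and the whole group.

22

|G| = 20, so by Lagrange every subgroup order divides 20. Divisors: 1, 2, 4, 5, 10, 20.
Subgroups by order — order 1: 1; order 2: 11; order 4: 5; order 5: 1; order 10: 3; order 20: 1.
Total: 1 + 11 + 5 + 1 + 3 + 1 = 22.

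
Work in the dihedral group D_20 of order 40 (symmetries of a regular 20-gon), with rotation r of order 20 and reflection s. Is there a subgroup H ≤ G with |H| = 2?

2 | 40. A subgroup of order 2 is {e, r^10}.

Yes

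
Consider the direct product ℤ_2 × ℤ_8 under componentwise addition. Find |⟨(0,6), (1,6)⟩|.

8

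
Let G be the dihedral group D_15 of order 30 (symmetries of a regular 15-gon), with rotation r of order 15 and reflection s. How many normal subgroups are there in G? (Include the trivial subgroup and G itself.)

5

G has 28 subgroups. Checking conjugation-invariance by order — order 1: 1/1 normal; order 2: 0/15 normal; order 3: 1/1 normal; order 5: 1/1 normal; order 6: 0/5 normal; order 10: 0/3 normal; order 15: 1/1 normal; order 30: 1/1 normal.
Total normal subgroups: 5.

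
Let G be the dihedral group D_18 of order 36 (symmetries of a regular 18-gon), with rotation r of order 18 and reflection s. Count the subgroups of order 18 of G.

3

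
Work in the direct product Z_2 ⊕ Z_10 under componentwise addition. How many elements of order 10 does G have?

12

An element (a,b) has order lcm(ord(a), ord(b)); count pairs with lcm equal to 10.
Enumerating gives 12 such elements.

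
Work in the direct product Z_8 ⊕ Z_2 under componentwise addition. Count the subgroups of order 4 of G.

3

|G| = 16 and 4 | 16, so subgroups of order 4 are possible by Lagrange.
The subgroups of order 4 are: {(0,0), (0,1), (4,0), (4,1)}; {(0,0), (2,0), (4,0), (6,0)}; {(0,0), (2,1), (4,0), (6,1)}.
So G has 3 subgroups of order 4.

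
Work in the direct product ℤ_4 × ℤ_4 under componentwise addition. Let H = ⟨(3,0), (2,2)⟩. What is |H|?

|⟨(3,0)⟩| = 4 and |⟨(2,2)⟩| = 2, so |H| is a multiple of lcm(4, 2) = 4 and divides |G| = 16.
Closing under the operation: H = {(0,0), (0,2), (1,0), (1,2), (2,0), (2,2), (3,0), (3,2)}, so |H| = 8.

8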